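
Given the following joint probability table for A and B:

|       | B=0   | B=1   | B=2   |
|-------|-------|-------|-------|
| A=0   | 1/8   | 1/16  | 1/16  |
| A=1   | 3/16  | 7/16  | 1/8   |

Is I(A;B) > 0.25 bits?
Marginal P(A) (row sums):
  P(A=0) = 1/8 + 1/16 + 1/16 = 1/4
  P(A=1) = 3/16 + 7/16 + 1/8 = 3/4
Marginal P(B) (column sums):
  P(B=0) = 1/8 + 3/16 = 5/16
  P(B=1) = 1/16 + 7/16 = 1/2
  P(B=2) = 1/16 + 1/8 = 3/16

H(A) = -[(1/4)·log₂(1/4) + (3/4)·log₂(3/4)]
  = 0.5000 + 0.3113
  = 0.8113 bits
H(B) = -[(5/16)·log₂(5/16) + (1/2)·log₂(1/2) + (3/16)·log₂(3/16)]
  = 0.5244 + 0.5000 + 0.4528
  = 1.4772 bits
H(A,B) = -[(1/8)·log₂(1/8) + (1/16)·log₂(1/16) + (1/16)·log₂(1/16) + (3/16)·log₂(3/16) + (7/16)·log₂(7/16) + (1/8)·log₂(1/8)]
  = 0.3750 + 0.2500 + 0.2500 + 0.4528 + 0.5218 + 0.3750
  = 2.2246 bits

I(A;B) = H(A) + H(B) - H(A,B)
  = 0.8113 + 1.4772 - 2.2246
  = 0.0639 bits

No. I(A;B) = 0.0639 bits, which is ≤ 0.25 bits.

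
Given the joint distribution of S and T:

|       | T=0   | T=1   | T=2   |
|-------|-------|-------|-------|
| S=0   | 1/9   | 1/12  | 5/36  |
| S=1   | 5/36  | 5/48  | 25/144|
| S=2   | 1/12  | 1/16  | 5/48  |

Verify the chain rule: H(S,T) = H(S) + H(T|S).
Left side:
H(S,T) = -[(1/9)·log₂(1/9) + (1/12)·log₂(1/12) + (5/36)·log₂(5/36) + (5/36)·log₂(5/36) + (5/48)·log₂(5/48) + (25/144)·log₂(25/144) + (1/12)·log₂(1/12) + (1/16)·log₂(1/16) + (5/48)·log₂(5/48)]
  = 0.3522 + 0.2987 + 0.3956 + 0.3956 + 0.3399 + 0.4386 + 0.2987 + 0.2500 + 0.3399
  = 3.1092 bits

Right side:
Marginal P(S) (row sums):
  P(S=0) = 1/9 + 1/12 + 5/36 = 1/3
  P(S=1) = 5/36 + 5/48 + 25/144 = 5/12
  P(S=2) = 1/12 + 1/16 + 5/48 = 1/4
H(S) = -[(1/3)·log₂(1/3) + (5/12)·log₂(5/12) + (1/4)·log₂(1/4)]
  = 0.5283 + 0.5263 + 0.5000
  = 1.5546 bits
H(T|S) = -Σ P(S,T)·log₂ P(T|S), where P(T|S) = P(S,T) / P(S)
  (S=0,T=0): P(T|S) = (1/9)/(1/3) = 1/3;  -(1/9)·log₂(1/3) = 0.1761
  (S=0,T=1): P(T|S) = (1/12)/(1/3) = 1/4;  -(1/12)·log₂(1/4) = 0.1667
  (S=0,T=2): P(T|S) = (5/36)/(1/3) = 5/12;  -(5/36)·log₂(5/12) = 0.1754
  (S=1,T=0): P(T|S) = (5/36)/(5/12) = 1/3;  -(5/36)·log₂(1/3) = 0.2201
  (S=1,T=1): P(T|S) = (5/48)/(5/12) = 1/4;  -(5/48)·log₂(1/4) = 0.2083
  (S=1,T=2): P(T|S) = (25/144)/(5/12) = 5/12;  -(25/144)·log₂(5/12) = 0.2193
  (S=2,T=0): P(T|S) = (1/12)/(1/4) = 1/3;  -(1/12)·log₂(1/3) = 0.1321
  (S=2,T=1): P(T|S) = (1/16)/(1/4) = 1/4;  -(1/16)·log₂(1/4) = 0.1250
  (S=2,T=2): P(T|S) = (5/48)/(1/4) = 5/12;  -(5/48)·log₂(5/12) = 0.1316
H(T|S) = 0.1761 + 0.1667 + 0.1754 + 0.2201 + 0.2083 + 0.2193 + 0.1321 + 0.1250 + 0.1316
  = 1.5546 bits
H(S) + H(T|S) = 1.5546 + 1.5546 = 3.1092 bits

Both sides equal 3.1092 bits, so the chain rule holds ✓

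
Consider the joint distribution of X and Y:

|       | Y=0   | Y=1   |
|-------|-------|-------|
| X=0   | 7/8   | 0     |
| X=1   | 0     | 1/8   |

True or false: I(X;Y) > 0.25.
Marginal P(X) (row sums):
  P(X=0) = 7/8 + 0 = 7/8
  P(X=1) = 0 + 1/8 = 1/8
Marginal P(Y) (column sums):
  P(Y=0) = 7/8 + 0 = 7/8
  P(Y=1) = 0 + 1/8 = 1/8

H(X) = -[(7/8)·log₂(7/8) + (1/8)·log₂(1/8)]
  = 0.1686 + 0.3750
  = 0.5436 bits
H(Y) = -[(7/8)·log₂(7/8) + (1/8)·log₂(1/8)]
  = 0.1686 + 0.3750
  = 0.5436 bits
H(X,Y) = -[(7/8)·log₂(7/8) + (1/8)·log₂(1/8)]
  = 0.1686 + 0.3750
  = 0.5436 bits

I(X;Y) = H(X) + H(Y) - H(X,Y)
  = 0.5436 + 0.5436 - 0.5436
  = 0.5436 bits

True. I(X;Y) = 0.5436 bits, which is > 0.25 bits.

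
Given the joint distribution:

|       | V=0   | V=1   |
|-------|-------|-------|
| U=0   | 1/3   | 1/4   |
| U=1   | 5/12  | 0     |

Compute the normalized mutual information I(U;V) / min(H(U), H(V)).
Marginal P(U) (row sums):
  P(U=0) = 1/3 + 1/4 = 7/12
  P(U=1) = 5/12 + 0 = 5/12
Marginal P(V) (column sums):
  P(V=0) = 1/3 + 5/12 = 3/4
  P(V=1) = 1/4 + 0 = 1/4

H(U) = -[(7/12)·log₂(7/12) + (5/12)·log₂(5/12)]
  = 0.4536 + 0.5263
  = 0.9799 bits
H(V) = -[(3/4)·log₂(3/4) + (1/4)·log₂(1/4)]
  = 0.3113 + 0.5000
  = 0.8113 bits
H(U,V) = -[(1/3)·log₂(1/3) + (1/4)·log₂(1/4) + (5/12)·log₂(5/12)]
  = 0.5283 + 0.5000 + 0.5263
  = 1.5546 bits

I(U;V) = H(U) + H(V) - H(U,V)
  = 0.9799 + 0.8113 - 1.5546
  = 0.2366 bits

min(H(U), H(V)) = min(0.9799, 0.8113) = 0.8113 bits
Normalized MI = 0.2366 / 0.8113 = 0.2916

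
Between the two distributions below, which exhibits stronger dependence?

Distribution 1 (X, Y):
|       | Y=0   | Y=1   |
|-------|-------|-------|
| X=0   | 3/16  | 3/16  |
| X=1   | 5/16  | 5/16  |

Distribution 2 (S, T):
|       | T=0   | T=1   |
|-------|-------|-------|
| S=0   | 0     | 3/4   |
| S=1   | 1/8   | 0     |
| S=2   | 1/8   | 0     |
Distribution 1 (X, Y):
Marginal P(X) (row sums):
  P(X=0) = 3/16 + 3/16 = 3/8
  P(X=1) = 5/16 + 5/16 = 5/8
Marginal P(Y) (column sums):
  P(Y=0) = 3/16 + 5/16 = 1/2
  P(Y=1) = 3/16 + 5/16 = 1/2

H(X) = -[(3/8)·log₂(3/8) + (5/8)·log₂(5/8)]
  = 0.5306 + 0.4238
  = 0.9544 bits
H(Y) = -[(1/2)·log₂(1/2) + (1/2)·log₂(1/2)]
  = 0.5000 + 0.5000
  = 1.0000 bits
H(X,Y) = -[(3/16)·log₂(3/16) + (3/16)·log₂(3/16) + (5/16)·log₂(5/16) + (5/16)·log₂(5/16)]
  = 0.4528 + 0.4528 + 0.5244 + 0.5244
  = 1.9544 bits

I(X;Y) = H(X) + H(Y) - H(X,Y)
  = 0.9544 + 1.0000 - 1.9544
  = 0.0000 bits

Distribution 2 (S, T):
Marginal P(S) (row sums):
  P(S=0) = 0 + 3/4 = 3/4
  P(S=1) = 1/8 + 0 = 1/8
  P(S=2) = 1/8 + 0 = 1/8
Marginal P(T) (column sums):
  P(T=0) = 0 + 1/8 + 1/8 = 1/4
  P(T=1) = 3/4 + 0 + 0 = 3/4

H(S) = -[(3/4)·log₂(3/4) + (1/8)·log₂(1/8) + (1/8)·log₂(1/8)]
  = 0.3113 + 0.3750 + 0.3750
  = 1.0613 bits
H(T) = -[(1/4)·log₂(1/4) + (3/4)·log₂(3/4)]
  = 0.5000 + 0.3113
  = 0.8113 bits
H(S,T) = -[(3/4)·log₂(3/4) + (1/8)·log₂(1/8) + (1/8)·log₂(1/8)]
  = 0.3113 + 0.3750 + 0.3750
  = 1.0613 bits

I(S;T) = H(S) + H(T) - H(S,T)
  = 1.0613 + 0.8113 - 1.0613
  = 0.8113 bits

I(S;T) = 0.8113 bits > I(X;Y) = 0.0000 bits, so (S, T) has the higher mutual information (stronger dependence).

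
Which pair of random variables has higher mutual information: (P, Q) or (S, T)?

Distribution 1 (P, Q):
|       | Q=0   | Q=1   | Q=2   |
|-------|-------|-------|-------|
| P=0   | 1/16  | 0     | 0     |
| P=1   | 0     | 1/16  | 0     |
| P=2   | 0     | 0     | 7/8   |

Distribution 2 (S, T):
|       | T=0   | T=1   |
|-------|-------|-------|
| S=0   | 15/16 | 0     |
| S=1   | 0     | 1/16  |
Distribution 1 (P, Q):
Marginal P(P) (row sums):
  P(P=0) = 1/16 + 0 + 0 = 1/16
  P(P=1) = 0 + 1/16 + 0 = 1/16
  P(P=2) = 0 + 0 + 7/8 = 7/8
Marginal P(Q) (column sums):
  P(Q=0) = 1/16 + 0 + 0 = 1/16
  P(Q=1) = 0 + 1/16 + 0 = 1/16
  P(Q=2) = 0 + 0 + 7/8 = 7/8

H(P) = -[(1/16)·log₂(1/16) + (1/16)·log₂(1/16) + (7/8)·log₂(7/8)]
  = 0.2500 + 0.2500 + 0.1686
  = 0.6686 bits
H(Q) = -[(1/16)·log₂(1/16) + (1/16)·log₂(1/16) + (7/8)·log₂(7/8)]
  = 0.2500 + 0.2500 + 0.1686
  = 0.6686 bits
H(P,Q) = -[(1/16)·log₂(1/16) + (1/16)·log₂(1/16) + (7/8)·log₂(7/8)]
  = 0.2500 + 0.2500 + 0.1686
  = 0.6686 bits

I(P;Q) = H(P) + H(Q) - H(P,Q)
  = 0.6686 + 0.6686 - 0.6686
  = 0.6686 bits

Distribution 2 (S, T):
Marginal P(S) (row sums):
  P(S=0) = 15/16 + 0 = 15/16
  P(S=1) = 0 + 1/16 = 1/16
Marginal P(T) (column sums):
  P(T=0) = 15/16 + 0 = 15/16
  P(T=1) = 0 + 1/16 = 1/16

H(S) = -[(15/16)·log₂(15/16) + (1/16)·log₂(1/16)]
  = 0.0873 + 0.2500
  = 0.3373 bits
H(T) = -[(15/16)·log₂(15/16) + (1/16)·log₂(1/16)]
  = 0.0873 + 0.2500
  = 0.3373 bits
H(S,T) = -[(15/16)·log₂(15/16) + (1/16)·log₂(1/16)]
  = 0.0873 + 0.2500
  = 0.3373 bits

I(S;T) = H(S) + H(T) - H(S,T)
  = 0.3373 + 0.3373 - 0.3373
  = 0.3373 bits

I(P;Q) = 0.6686 bits > I(S;T) = 0.3373 bits, so (P, Q) has the higher mutual information (stronger dependence).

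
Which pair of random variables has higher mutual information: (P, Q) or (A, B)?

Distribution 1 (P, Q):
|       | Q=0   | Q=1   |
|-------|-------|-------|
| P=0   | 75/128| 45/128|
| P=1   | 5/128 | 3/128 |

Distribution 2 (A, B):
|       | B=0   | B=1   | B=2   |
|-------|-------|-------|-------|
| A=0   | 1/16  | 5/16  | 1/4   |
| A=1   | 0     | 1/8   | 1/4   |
Distribution 1 (P, Q):
Marginal P(P) (row sums):
  P(P=0) = 75/128 + 45/128 = 15/16
  P(P=1) = 5/128 + 3/128 = 1/16
Marginal P(Q) (column sums):
  P(Q=0) = 75/128 + 5/128 = 5/8
  P(Q=1) = 45/128 + 3/128 = 3/8

H(P) = -[(15/16)·log₂(15/16) + (1/16)·log₂(1/16)]
  = 0.0873 + 0.2500
  = 0.3373 bits
H(Q) = -[(5/8)·log₂(5/8) + (3/8)·log₂(3/8)]
  = 0.4238 + 0.5306
  = 0.9544 bits
H(P,Q) = -[(75/128)·log₂(75/128) + (45/128)·log₂(45/128) + (5/128)·log₂(5/128) + (3/128)·log₂(3/128)]
  = 0.4519 + 0.5302 + 0.1827 + 0.1269
  = 1.2917 bits

I(P;Q) = H(P) + H(Q) - H(P,Q)
  = 0.3373 + 0.9544 - 1.2917
  = 0.0000 bits

Distribution 2 (A, B):
Marginal P(A) (row sums):
  P(A=0) = 1/16 + 5/16 + 1/4 = 5/8
  P(A=1) = 0 + 1/8 + 1/4 = 3/8
Marginal P(B) (column sums):
  P(B=0) = 1/16 + 0 = 1/16
  P(B=1) = 5/16 + 1/8 = 7/16
  P(B=2) = 1/4 + 1/4 = 1/2

H(A) = -[(5/8)·log₂(5/8) + (3/8)·log₂(3/8)]
  = 0.4238 + 0.5306
  = 0.9544 bits
H(B) = -[(1/16)·log₂(1/16) + (7/16)·log₂(7/16) + (1/2)·log₂(1/2)]
  = 0.2500 + 0.5218 + 0.5000
  = 1.2718 bits
H(A,B) = -[(1/16)·log₂(1/16) + (5/16)·log₂(5/16) + (1/4)·log₂(1/4) + (1/8)·log₂(1/8) + (1/4)·log₂(1/4)]
  = 0.2500 + 0.5244 + 0.5000 + 0.3750 + 0.5000
  = 2.1494 bits

I(A;B) = H(A) + H(B) - H(A,B)
  = 0.9544 + 1.2718 - 2.1494
  = 0.0768 bits

I(A;B) = 0.0768 bits > I(P;Q) = 0.0000 bits, so (A, B) has the higher mutual information (stronger dependence).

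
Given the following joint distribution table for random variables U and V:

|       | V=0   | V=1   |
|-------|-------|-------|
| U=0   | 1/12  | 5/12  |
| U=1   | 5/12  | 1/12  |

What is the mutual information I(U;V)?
Marginal P(U) (row sums):
  P(U=0) = 1/12 + 5/12 = 1/2
  P(U=1) = 5/12 + 1/12 = 1/2
Marginal P(V) (column sums):
  P(V=0) = 1/12 + 5/12 = 1/2
  P(V=1) = 5/12 + 1/12 = 1/2

H(U) = -[(1/2)·log₂(1/2) + (1/2)·log₂(1/2)]
  = 0.5000 + 0.5000
  = 1.0000 bits
H(V) = -[(1/2)·log₂(1/2) + (1/2)·log₂(1/2)]
  = 0.5000 + 0.5000
  = 1.0000 bits
H(U,V) = -[(1/12)·log₂(1/12) + (5/12)·log₂(5/12) + (5/12)·log₂(5/12) + (1/12)·log₂(1/12)]
  = 0.2987 + 0.5263 + 0.5263 + 0.2987
  = 1.6500 bits

I(U;V) = H(U) + H(V) - H(U,V)
  = 1.0000 + 1.0000 - 1.6500
  = 0.3500 bits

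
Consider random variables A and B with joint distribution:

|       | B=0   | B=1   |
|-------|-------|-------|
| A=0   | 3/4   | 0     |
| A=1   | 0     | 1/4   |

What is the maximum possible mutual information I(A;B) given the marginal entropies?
The upper bound on mutual information is I(A;B) ≤ min(H(A), H(B)).

Marginal P(A) (row sums):
  P(A=0) = 3/4 + 0 = 3/4
  P(A=1) = 0 + 1/4 = 1/4
Marginal P(B) (column sums):
  P(B=0) = 3/4 + 0 = 3/4
  P(B=1) = 0 + 1/4 = 1/4

H(A) = -[(3/4)·log₂(3/4) + (1/4)·log₂(1/4)]
  = 0.3113 + 0.5000
  = 0.8113 bits
H(B) = -[(3/4)·log₂(3/4) + (1/4)·log₂(1/4)]
  = 0.3113 + 0.5000
  = 0.8113 bits

Maximum possible I(A;B) = min(0.8113, 0.8113) = 0.8113 bits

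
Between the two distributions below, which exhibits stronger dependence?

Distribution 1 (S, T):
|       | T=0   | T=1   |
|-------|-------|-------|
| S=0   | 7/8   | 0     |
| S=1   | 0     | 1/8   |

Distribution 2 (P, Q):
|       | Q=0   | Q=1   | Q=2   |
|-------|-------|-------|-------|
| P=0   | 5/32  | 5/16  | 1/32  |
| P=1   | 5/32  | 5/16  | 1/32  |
Distribution 1 (S, T):
Marginal P(S) (row sums):
  P(S=0) = 7/8 + 0 = 7/8
  P(S=1) = 0 + 1/8 = 1/8
Marginal P(T) (column sums):
  P(T=0) = 7/8 + 0 = 7/8
  P(T=1) = 0 + 1/8 = 1/8

H(S) = -[(7/8)·log₂(7/8) + (1/8)·log₂(1/8)]
  = 0.1686 + 0.3750
  = 0.5436 bits
H(T) = -[(7/8)·log₂(7/8) + (1/8)·log₂(1/8)]
  = 0.1686 + 0.3750
  = 0.5436 bits
H(S,T) = -[(7/8)·log₂(7/8) + (1/8)·log₂(1/8)]
  = 0.1686 + 0.3750
  = 0.5436 bits

I(S;T) = H(S) + H(T) - H(S,T)
  = 0.5436 + 0.5436 - 0.5436
  = 0.5436 bits

Distribution 2 (P, Q):
Marginal P(P) (row sums):
  P(P=0) = 5/32 + 5/16 + 1/32 = 1/2
  P(P=1) = 5/32 + 5/16 + 1/32 = 1/2
Marginal P(Q) (column sums):
  P(Q=0) = 5/32 + 5/32 = 5/16
  P(Q=1) = 5/16 + 5/16 = 5/8
  P(Q=2) = 1/32 + 1/32 = 1/16

H(P) = -[(1/2)·log₂(1/2) + (1/2)·log₂(1/2)]
  = 0.5000 + 0.5000
  = 1.0000 bits
H(Q) = -[(5/16)·log₂(5/16) + (5/8)·log₂(5/8) + (1/16)·log₂(1/16)]
  = 0.5244 + 0.4238 + 0.2500
  = 1.1982 bits
H(P,Q) = -[(5/32)·log₂(5/32) + (5/16)·log₂(5/16) + (1/32)·log₂(1/32) + (5/32)·log₂(5/32) + (5/16)·log₂(5/16) + (1/32)·log₂(1/32)]
  = 0.4184 + 0.5244 + 0.1563 + 0.4184 + 0.5244 + 0.1563
  = 2.1982 bits

I(P;Q) = H(P) + H(Q) - H(P,Q)
  = 1.0000 + 1.1982 - 2.1982
  = 0.0000 bits

I(S;T) = 0.5436 bits > I(P;Q) = 0.0000 bits, so (S, T) has the higher mutual information (stronger dependence).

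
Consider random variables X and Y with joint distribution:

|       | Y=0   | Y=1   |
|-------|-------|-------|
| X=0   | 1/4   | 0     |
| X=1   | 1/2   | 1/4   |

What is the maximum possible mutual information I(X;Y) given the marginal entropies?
The upper bound on mutual information is I(X;Y) ≤ min(H(X), H(Y)).

Marginal P(X) (row sums):
  P(X=0) = 1/4 + 0 = 1/4
  P(X=1) = 1/2 + 1/4 = 3/4
Marginal P(Y) (column sums):
  P(Y=0) = 1/4 + 1/2 = 3/4
  P(Y=1) = 0 + 1/4 = 1/4

H(X) = -[(1/4)·log₂(1/4) + (3/4)·log₂(3/4)]
  = 0.5000 + 0.3113
  = 0.8113 bits
H(Y) = -[(3/4)·log₂(3/4) + (1/4)·log₂(1/4)]
  = 0.3113 + 0.5000
  = 0.8113 bits

Maximum possible I(X;Y) = min(0.8113, 0.8113) = 0.8113 bits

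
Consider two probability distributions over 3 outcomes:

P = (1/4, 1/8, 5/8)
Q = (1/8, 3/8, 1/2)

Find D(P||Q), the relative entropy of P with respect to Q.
D(P||Q) = Σ P(i) log₂(P(i)/Q(i))
  i=0: (1/4) × log₂((1/4)/(1/8)) = (1/4) × log₂(2) = 0.2500
  i=1: (1/8) × log₂((1/8)/(3/8)) = (1/8) × log₂(1/3) = -0.1981
  i=2: (5/8) × log₂((5/8)/(1/2)) = (5/8) × log₂(5/4) = 0.2012
D(P||Q) = 0.2500 - 0.1981 + 0.2012
  = 0.2531 bits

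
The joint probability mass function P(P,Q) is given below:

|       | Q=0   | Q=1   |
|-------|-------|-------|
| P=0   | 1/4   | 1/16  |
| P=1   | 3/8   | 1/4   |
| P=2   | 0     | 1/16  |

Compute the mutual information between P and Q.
Marginal P(P) (row sums):
  P(P=0) = 1/4 + 1/16 = 5/16
  P(P=1) = 3/8 + 1/4 = 5/8
  P(P=2) = 0 + 1/16 = 1/16
Marginal P(Q) (column sums):
  P(Q=0) = 1/4 + 3/8 + 0 = 5/8
  P(Q=1) = 1/16 + 1/4 + 1/16 = 3/8

H(P) = -[(5/16)·log₂(5/16) + (5/8)·log₂(5/8) + (1/16)·log₂(1/16)]
  = 0.5244 + 0.4238 + 0.2500
  = 1.1982 bits
H(Q) = -[(5/8)·log₂(5/8) + (3/8)·log₂(3/8)]
  = 0.4238 + 0.5306
  = 0.9544 bits
H(P,Q) = -[(1/4)·log₂(1/4) + (1/16)·log₂(1/16) + (3/8)·log₂(3/8) + (1/4)·log₂(1/4) + (1/16)·log₂(1/16)]
  = 0.5000 + 0.2500 + 0.5306 + 0.5000 + 0.2500
  = 2.0306 bits

I(P;Q) = H(P) + H(Q) - H(P,Q)
  = 1.1982 + 0.9544 - 2.0306
  = 0.1220 bits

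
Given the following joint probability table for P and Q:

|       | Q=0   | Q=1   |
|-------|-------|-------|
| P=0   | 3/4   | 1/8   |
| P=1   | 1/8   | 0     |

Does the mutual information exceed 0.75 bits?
Marginal P(P) (row sums):
  P(P=0) = 3/4 + 1/8 = 7/8
  P(P=1) = 1/8 + 0 = 1/8
Marginal P(Q) (column sums):
  P(Q=0) = 3/4 + 1/8 = 7/8
  P(Q=1) = 1/8 + 0 = 1/8

H(P) = -[(7/8)·log₂(7/8) + (1/8)·log₂(1/8)]
  = 0.1686 + 0.3750
  = 0.5436 bits
H(Q) = -[(7/8)·log₂(7/8) + (1/8)·log₂(1/8)]
  = 0.1686 + 0.3750
  = 0.5436 bits
H(P,Q) = -[(3/4)·log₂(3/4) + (1/8)·log₂(1/8) + (1/8)·log₂(1/8)]
  = 0.3113 + 0.3750 + 0.3750
  = 1.0613 bits

I(P;Q) = H(P) + H(Q) - H(P,Q)
  = 0.5436 + 0.5436 - 1.0613
  = 0.0259 bits

No. I(P;Q) = 0.0259 bits, which is ≤ 0.75 bits.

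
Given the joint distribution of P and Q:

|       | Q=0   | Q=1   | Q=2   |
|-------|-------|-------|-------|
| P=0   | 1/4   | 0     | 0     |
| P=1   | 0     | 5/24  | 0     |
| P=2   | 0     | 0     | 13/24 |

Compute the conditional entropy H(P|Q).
Marginal P(Q) (column sums):
  P(Q=0) = 1/4 + 0 + 0 = 1/4
  P(Q=1) = 0 + 5/24 + 0 = 5/24
  P(Q=2) = 0 + 0 + 13/24 = 13/24

H(P|Q) = -Σ P(P,Q)·log₂ P(P|Q), where P(P|Q) = P(P,Q) / P(Q)
  (cells with P(P,Q) = 0 contribute 0)
  (P=0,Q=0): P(P|Q) = (1/4)/(1/4) = 1;  -(1/4)·log₂(1) = 0.0000
  (P=1,Q=1): P(P|Q) = (5/24)/(5/24) = 1;  -(5/24)·log₂(1) = 0.0000
  (P=2,Q=2): P(P|Q) = (13/24)/(13/24) = 1;  -(13/24)·log₂(1) = 0.0000
H(P|Q) = 0.0000 + 0.0000 + 0.0000
  = 0.0000 bits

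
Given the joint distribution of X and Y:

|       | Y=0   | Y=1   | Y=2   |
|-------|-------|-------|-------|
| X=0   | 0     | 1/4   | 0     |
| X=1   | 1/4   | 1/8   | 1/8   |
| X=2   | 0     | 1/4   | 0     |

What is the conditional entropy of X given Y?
Marginal P(Y) (column sums):
  P(Y=0) = 0 + 1/4 + 0 = 1/4
  P(Y=1) = 1/4 + 1/8 + 1/4 = 5/8
  P(Y=2) = 0 + 1/8 + 0 = 1/8

H(X|Y) = -Σ P(X,Y)·log₂ P(X|Y), where P(X|Y) = P(X,Y) / P(Y)
  (cells with P(X,Y) = 0 contribute 0)
  (X=0,Y=1): P(X|Y) = (1/4)/(5/8) = 2/5;  -(1/4)·log₂(2/5) = 0.3305
  (X=1,Y=0): P(X|Y) = (1/4)/(1/4) = 1;  -(1/4)·log₂(1) = 0.0000
  (X=1,Y=1): P(X|Y) = (1/8)/(5/8) = 1/5;  -(1/8)·log₂(1/5) = 0.2902
  (X=1,Y=2): P(X|Y) = (1/8)/(1/8) = 1;  -(1/8)·log₂(1) = 0.0000
  (X=2,Y=1): P(X|Y) = (1/4)/(5/8) = 2/5;  -(1/4)·log₂(2/5) = 0.3305
H(X|Y) = 0.3305 + 0.0000 + 0.2902 + 0.0000 + 0.3305
  = 0.9512 bits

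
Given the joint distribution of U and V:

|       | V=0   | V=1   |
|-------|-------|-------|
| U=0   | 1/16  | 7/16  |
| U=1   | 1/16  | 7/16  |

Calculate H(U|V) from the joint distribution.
Marginal P(V) (column sums):
  P(V=0) = 1/16 + 1/16 = 1/8
  P(V=1) = 7/16 + 7/16 = 7/8

H(U|V) = -Σ P(U,V)·log₂ P(U|V), where P(U|V) = P(U,V) / P(V)
  (U=0,V=0): P(U|V) = (1/16)/(1/8) = 1/2;  -(1/16)·log₂(1/2) = 0.0625
  (U=0,V=1): P(U|V) = (7/16)/(7/8) = 1/2;  -(7/16)·log₂(1/2) = 0.4375
  (U=1,V=0): P(U|V) = (1/16)/(1/8) = 1/2;  -(1/16)·log₂(1/2) = 0.0625
  (U=1,V=1): P(U|V) = (7/16)/(7/8) = 1/2;  -(7/16)·log₂(1/2) = 0.4375
H(U|V) = 0.0625 + 0.4375 + 0.0625 + 0.4375
  = 1.0000 bits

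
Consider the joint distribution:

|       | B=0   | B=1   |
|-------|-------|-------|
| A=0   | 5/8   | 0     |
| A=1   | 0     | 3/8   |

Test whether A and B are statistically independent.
Marginal P(A) (row sums):
  P(A=0) = 5/8 + 0 = 5/8
  P(A=1) = 0 + 3/8 = 3/8
Marginal P(B) (column sums):
  P(B=0) = 5/8 + 0 = 5/8
  P(B=1) = 0 + 3/8 = 3/8

A and B are independent iff P(A=i,B=j) = P(A=i)·P(B=j) for every cell.
  P(A=0)·P(B=0) = 5/8 × 5/8 = 25/64, but P(A=0,B=0) = 5/8 ✗

No, A and B are not independent. Quantitatively, I(A;B) > 0:

H(A) = -[(5/8)·log₂(5/8) + (3/8)·log₂(3/8)]
  = 0.4238 + 0.5306
  = 0.9544 bits
H(B) = -[(5/8)·log₂(5/8) + (3/8)·log₂(3/8)]
  = 0.4238 + 0.5306
  = 0.9544 bits
H(A,B) = -[(5/8)·log₂(5/8) + (3/8)·log₂(3/8)]
  = 0.4238 + 0.5306
  = 0.9544 bits
I(A;B) = H(A) + H(B) - H(A,B) = 0.9544 + 0.9544 - 0.9544 = 0.9544 bits > 0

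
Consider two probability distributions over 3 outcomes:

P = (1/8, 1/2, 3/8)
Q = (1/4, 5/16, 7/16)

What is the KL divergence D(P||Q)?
D(P||Q) = Σ P(i) log₂(P(i)/Q(i))
  i=0: (1/8) × log₂((1/8)/(1/4)) = (1/8) × log₂(1/2) = -0.1250
  i=1: (1/2) × log₂((1/2)/(5/16)) = (1/2) × log₂(8/5) = 0.3390
  i=2: (3/8) × log₂((3/8)/(7/16)) = (3/8) × log₂(6/7) = -0.0834
D(P||Q) = -0.1250 + 0.3390 - 0.0834
  = 0.1306 bits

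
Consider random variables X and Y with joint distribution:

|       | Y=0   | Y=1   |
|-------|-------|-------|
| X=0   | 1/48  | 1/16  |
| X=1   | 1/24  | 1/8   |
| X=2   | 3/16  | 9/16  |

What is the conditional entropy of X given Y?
Marginal P(Y) (column sums):
  P(Y=0) = 1/48 + 1/24 + 3/16 = 1/4
  P(Y=1) = 1/16 + 1/8 + 9/16 = 3/4

H(X|Y) = -Σ P(X,Y)·log₂ P(X|Y), where P(X|Y) = P(X,Y) / P(Y)
  (X=0,Y=0): P(X|Y) = (1/48)/(1/4) = 1/12;  -(1/48)·log₂(1/12) = 0.0747
  (X=0,Y=1): P(X|Y) = (1/16)/(3/4) = 1/12;  -(1/16)·log₂(1/12) = 0.2241
  (X=1,Y=0): P(X|Y) = (1/24)/(1/4) = 1/6;  -(1/24)·log₂(1/6) = 0.1077
  (X=1,Y=1): P(X|Y) = (1/8)/(3/4) = 1/6;  -(1/8)·log₂(1/6) = 0.3231
  (X=2,Y=0): P(X|Y) = (3/16)/(1/4) = 3/4;  -(3/16)·log₂(3/4) = 0.0778
  (X=2,Y=1): P(X|Y) = (9/16)/(3/4) = 3/4;  -(9/16)·log₂(3/4) = 0.2335
H(X|Y) = 0.0747 + 0.2241 + 0.1077 + 0.3231 + 0.0778 + 0.2335
  = 1.0409 bits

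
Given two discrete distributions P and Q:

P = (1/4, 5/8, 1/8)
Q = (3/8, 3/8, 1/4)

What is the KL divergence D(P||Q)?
D(P||Q) = Σ P(i) log₂(P(i)/Q(i))
  i=0: (1/4) × log₂((1/4)/(3/8)) = (1/4) × log₂(2/3) = -0.1462
  i=1: (5/8) × log₂((5/8)/(3/8)) = (5/8) × log₂(5/3) = 0.4606
  i=2: (1/8) × log₂((1/8)/(1/4)) = (1/8) × log₂(1/2) = -0.1250
D(P||Q) = -0.1462 + 0.4606 - 0.1250
  = 0.1894 bits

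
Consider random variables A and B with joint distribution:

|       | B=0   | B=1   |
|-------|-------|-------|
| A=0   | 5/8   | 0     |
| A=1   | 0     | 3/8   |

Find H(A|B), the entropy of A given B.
Marginal P(B) (column sums):
  P(B=0) = 5/8 + 0 = 5/8
  P(B=1) = 0 + 3/8 = 3/8

H(A|B) = -Σ P(A,B)·log₂ P(A|B), where P(A|B) = P(A,B) / P(B)
  (cells with P(A,B) = 0 contribute 0)
  (A=0,B=0): P(A|B) = (5/8)/(5/8) = 1;  -(5/8)·log₂(1) = 0.0000
  (A=1,B=1): P(A|B) = (3/8)/(3/8) = 1;  -(3/8)·log₂(1) = 0.0000
H(A|B) = 0.0000 + 0.0000
  = 0.0000 bits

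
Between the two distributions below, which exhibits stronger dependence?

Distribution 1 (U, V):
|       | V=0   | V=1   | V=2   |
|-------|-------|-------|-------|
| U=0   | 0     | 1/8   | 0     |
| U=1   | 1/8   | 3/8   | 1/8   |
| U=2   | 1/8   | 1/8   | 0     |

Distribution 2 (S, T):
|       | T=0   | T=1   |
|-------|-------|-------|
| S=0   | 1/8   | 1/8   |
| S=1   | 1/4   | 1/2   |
Distribution 1 (U, V):
Marginal P(U) (row sums):
  P(U=0) = 0 + 1/8 + 0 = 1/8
  P(U=1) = 1/8 + 3/8 + 1/8 = 5/8
  P(U=2) = 1/8 + 1/8 + 0 = 1/4
Marginal P(V) (column sums):
  P(V=0) = 0 + 1/8 + 1/8 = 1/4
  P(V=1) = 1/8 + 3/8 + 1/8 = 5/8
  P(V=2) = 0 + 1/8 + 0 = 1/8

H(U) = -[(1/8)·log₂(1/8) + (5/8)·log₂(5/8) + (1/4)·log₂(1/4)]
  = 0.3750 + 0.4238 + 0.5000
  = 1.2988 bits
H(V) = -[(1/4)·log₂(1/4) + (5/8)·log₂(5/8) + (1/8)·log₂(1/8)]
  = 0.5000 + 0.4238 + 0.3750
  = 1.2988 bits
H(U,V) = -[(1/8)·log₂(1/8) + (1/8)·log₂(1/8) + (3/8)·log₂(3/8) + (1/8)·log₂(1/8) + (1/8)·log₂(1/8) + (1/8)·log₂(1/8)]
  = 0.3750 + 0.3750 + 0.5306 + 0.3750 + 0.3750 + 0.3750
  = 2.4056 bits

I(U;V) = H(U) + H(V) - H(U,V)
  = 1.2988 + 1.2988 - 2.4056
  = 0.1920 bits

Distribution 2 (S, T):
Marginal P(S) (row sums):
  P(S=0) = 1/8 + 1/8 = 1/4
  P(S=1) = 1/4 + 1/2 = 3/4
Marginal P(T) (column sums):
  P(T=0) = 1/8 + 1/4 = 3/8
  P(T=1) = 1/8 + 1/2 = 5/8

H(S) = -[(1/4)·log₂(1/4) + (3/4)·log₂(3/4)]
  = 0.5000 + 0.3113
  = 0.8113 bits
H(T) = -[(3/8)·log₂(3/8) + (5/8)·log₂(5/8)]
  = 0.5306 + 0.4238
  = 0.9544 bits
H(S,T) = -[(1/8)·log₂(1/8) + (1/8)·log₂(1/8) + (1/4)·log₂(1/4) + (1/2)·log₂(1/2)]
  = 0.3750 + 0.3750 + 0.5000 + 0.5000
  = 1.7500 bits

I(S;T) = H(S) + H(T) - H(S,T)
  = 0.8113 + 0.9544 - 1.7500
  = 0.0157 bits

I(U;V) = 0.1920 bits > I(S;T) = 0.0157 bits, so (U, V) has the higher mutual information (stronger dependence).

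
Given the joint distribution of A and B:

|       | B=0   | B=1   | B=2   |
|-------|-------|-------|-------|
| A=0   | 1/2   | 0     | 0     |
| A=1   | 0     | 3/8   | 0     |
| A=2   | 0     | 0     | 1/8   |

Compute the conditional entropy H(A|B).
Marginal P(B) (column sums):
  P(B=0) = 1/2 + 0 + 0 = 1/2
  P(B=1) = 0 + 3/8 + 0 = 3/8
  P(B=2) = 0 + 0 + 1/8 = 1/8

H(A|B) = -Σ P(A,B)·log₂ P(A|B), where P(A|B) = P(A,B) / P(B)
  (cells with P(A,B) = 0 contribute 0)
  (A=0,B=0): P(A|B) = (1/2)/(1/2) = 1;  -(1/2)·log₂(1) = 0.0000
  (A=1,B=1): P(A|B) = (3/8)/(3/8) = 1;  -(3/8)·log₂(1) = 0.0000
  (A=2,B=2): P(A|B) = (1/8)/(1/8) = 1;  -(1/8)·log₂(1) = 0.0000
H(A|B) = 0.0000 + 0.0000 + 0.0000
  = 0.0000 bits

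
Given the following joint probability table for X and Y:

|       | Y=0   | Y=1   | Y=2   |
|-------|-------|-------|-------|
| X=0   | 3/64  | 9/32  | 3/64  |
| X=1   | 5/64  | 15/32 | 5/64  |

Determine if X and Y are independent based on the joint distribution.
Marginal P(X) (row sums):
  P(X=0) = 3/64 + 9/32 + 3/64 = 3/8
  P(X=1) = 5/64 + 15/32 + 5/64 = 5/8
Marginal P(Y) (column sums):
  P(Y=0) = 3/64 + 5/64 = 1/8
  P(Y=1) = 9/32 + 15/32 = 3/4
  P(Y=2) = 3/64 + 5/64 = 1/8

X and Y are independent iff P(X=i,Y=j) = P(X=i)·P(Y=j) for every cell.
  P(X=0)·P(Y=0) = 3/8 × 1/8 = 3/64 = P(X=0,Y=0) ✓
  P(X=0)·P(Y=1) = 3/8 × 3/4 = 9/32 = P(X=0,Y=1) ✓
  P(X=0)·P(Y=2) = 3/8 × 1/8 = 3/64 = P(X=0,Y=2) ✓
  P(X=1)·P(Y=0) = 5/8 × 1/8 = 5/64 = P(X=1,Y=0) ✓
  P(X=1)·P(Y=1) = 5/8 × 3/4 = 15/32 = P(X=1,Y=1) ✓
  P(X=1)·P(Y=2) = 5/8 × 1/8 = 5/64 = P(X=1,Y=2) ✓

Yes, X and Y are independent: every cell factors, so I(X;Y) = 0 bits.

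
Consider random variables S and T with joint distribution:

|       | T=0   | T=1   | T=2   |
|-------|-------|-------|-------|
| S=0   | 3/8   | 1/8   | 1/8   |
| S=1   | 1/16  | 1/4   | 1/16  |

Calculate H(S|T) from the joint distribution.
Marginal P(T) (column sums):
  P(T=0) = 3/8 + 1/16 = 7/16
  P(T=1) = 1/8 + 1/4 = 3/8
  P(T=2) = 1/8 + 1/16 = 3/16

H(S|T) = -Σ P(S,T)·log₂ P(S|T), where P(S|T) = P(S,T) / P(T)
  (S=0,T=0): P(S|T) = (3/8)/(7/16) = 6/7;  -(3/8)·log₂(6/7) = 0.0834
  (S=0,T=1): P(S|T) = (1/8)/(3/8) = 1/3;  -(1/8)·log₂(1/3) = 0.1981
  (S=0,T=2): P(S|T) = (1/8)/(3/16) = 2/3;  -(1/8)·log₂(2/3) = 0.0731
  (S=1,T=0): P(S|T) = (1/16)/(7/16) = 1/7;  -(1/16)·log₂(1/7) = 0.1755
  (S=1,T=1): P(S|T) = (1/4)/(3/8) = 2/3;  -(1/4)·log₂(2/3) = 0.1462
  (S=1,T=2): P(S|T) = (1/16)/(3/16) = 1/3;  -(1/16)·log₂(1/3) = 0.0991
H(S|T) = 0.0834 + 0.1981 + 0.0731 + 0.1755 + 0.1462 + 0.0991
  = 0.7754 bits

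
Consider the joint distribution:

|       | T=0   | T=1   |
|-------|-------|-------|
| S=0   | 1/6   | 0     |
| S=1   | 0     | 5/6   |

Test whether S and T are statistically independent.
Marginal P(S) (row sums):
  P(S=0) = 1/6 + 0 = 1/6
  P(S=1) = 0 + 5/6 = 5/6
Marginal P(T) (column sums):
  P(T=0) = 1/6 + 0 = 1/6
  P(T=1) = 0 + 5/6 = 5/6

S and T are independent iff P(S=i,T=j) = P(S=i)·P(T=j) for every cell.
  P(S=0)·P(T=0) = 1/6 × 1/6 = 1/36, but P(S=0,T=0) = 1/6 ✗

No, S and T are not independent. Quantitatively, I(S;T) > 0:

H(S) = -[(1/6)·log₂(1/6) + (5/6)·log₂(5/6)]
  = 0.4308 + 0.2192
  = 0.6500 bits
H(T) = -[(1/6)·log₂(1/6) + (5/6)·log₂(5/6)]
  = 0.4308 + 0.2192
  = 0.6500 bits
H(S,T) = -[(1/6)·log₂(1/6) + (5/6)·log₂(5/6)]
  = 0.4308 + 0.2192
  = 0.6500 bits
I(S;T) = H(S) + H(T) - H(S,T) = 0.6500 + 0.6500 - 0.6500 = 0.6500 bits > 0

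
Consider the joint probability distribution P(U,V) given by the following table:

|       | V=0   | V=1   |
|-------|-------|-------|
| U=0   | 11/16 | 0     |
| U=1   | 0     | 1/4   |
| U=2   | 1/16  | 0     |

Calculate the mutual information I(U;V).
Marginal P(U) (row sums):
  P(U=0) = 11/16 + 0 = 11/16
  P(U=1) = 0 + 1/4 = 1/4
  P(U=2) = 1/16 + 0 = 1/16
Marginal P(V) (column sums):
  P(V=0) = 11/16 + 0 + 1/16 = 3/4
  P(V=1) = 0 + 1/4 + 0 = 1/4

H(U) = -[(11/16)·log₂(11/16) + (1/4)·log₂(1/4) + (1/16)·log₂(1/16)]
  = 0.3716 + 0.5000 + 0.2500
  = 1.1216 bits
H(V) = -[(3/4)·log₂(3/4) + (1/4)·log₂(1/4)]
  = 0.3113 + 0.5000
  = 0.8113 bits
H(U,V) = -[(11/16)·log₂(11/16) + (1/4)·log₂(1/4) + (1/16)·log₂(1/16)]
  = 0.3716 + 0.5000 + 0.2500
  = 1.1216 bits

I(U;V) = H(U) + H(V) - H(U,V)
  = 1.1216 + 0.8113 - 1.1216
  = 0.8113 bits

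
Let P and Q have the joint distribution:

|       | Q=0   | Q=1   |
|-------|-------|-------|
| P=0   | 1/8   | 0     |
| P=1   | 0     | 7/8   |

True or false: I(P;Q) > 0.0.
Marginal P(P) (row sums):
  P(P=0) = 1/8 + 0 = 1/8
  P(P=1) = 0 + 7/8 = 7/8
Marginal P(Q) (column sums):
  P(Q=0) = 1/8 + 0 = 1/8
  P(Q=1) = 0 + 7/8 = 7/8

H(P) = -[(1/8)·log₂(1/8) + (7/8)·log₂(7/8)]
  = 0.3750 + 0.1686
  = 0.5436 bits
H(Q) = -[(1/8)·log₂(1/8) + (7/8)·log₂(7/8)]
  = 0.3750 + 0.1686
  = 0.5436 bits
H(P,Q) = -[(1/8)·log₂(1/8) + (7/8)·log₂(7/8)]
  = 0.3750 + 0.1686
  = 0.5436 bits

I(P;Q) = H(P) + H(Q) - H(P,Q)
  = 0.5436 + 0.5436 - 0.5436
  = 0.5436 bits

True. I(P;Q) = 0.5436 bits, which is > 0.0 bits.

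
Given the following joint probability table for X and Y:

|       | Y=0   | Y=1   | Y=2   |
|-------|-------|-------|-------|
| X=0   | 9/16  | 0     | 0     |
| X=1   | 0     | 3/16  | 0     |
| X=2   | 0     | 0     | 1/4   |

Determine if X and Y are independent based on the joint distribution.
Marginal P(X) (row sums):
  P(X=0) = 9/16 + 0 + 0 = 9/16
  P(X=1) = 0 + 3/16 + 0 = 3/16
  P(X=2) = 0 + 0 + 1/4 = 1/4
Marginal P(Y) (column sums):
  P(Y=0) = 9/16 + 0 + 0 = 9/16
  P(Y=1) = 0 + 3/16 + 0 = 3/16
  P(Y=2) = 0 + 0 + 1/4 = 1/4

X and Y are independent iff P(X=i,Y=j) = P(X=i)·P(Y=j) for every cell.
  P(X=0)·P(Y=0) = 9/16 × 9/16 = 81/256, but P(X=0,Y=0) = 9/16 ✗

No, X and Y are not independent. Quantitatively, I(X;Y) > 0:

H(X) = -[(9/16)·log₂(9/16) + (3/16)·log₂(3/16) + (1/4)·log₂(1/4)]
  = 0.4669 + 0.4528 + 0.5000
  = 1.4197 bits
H(Y) = -[(9/16)·log₂(9/16) + (3/16)·log₂(3/16) + (1/4)·log₂(1/4)]
  = 0.4669 + 0.4528 + 0.5000
  = 1.4197 bits
H(X,Y) = -[(9/16)·log₂(9/16) + (3/16)·log₂(3/16) + (1/4)·log₂(1/4)]
  = 0.4669 + 0.4528 + 0.5000
  = 1.4197 bits
I(X;Y) = H(X) + H(Y) - H(X,Y) = 1.4197 + 1.4197 - 1.4197 = 1.4197 bits > 0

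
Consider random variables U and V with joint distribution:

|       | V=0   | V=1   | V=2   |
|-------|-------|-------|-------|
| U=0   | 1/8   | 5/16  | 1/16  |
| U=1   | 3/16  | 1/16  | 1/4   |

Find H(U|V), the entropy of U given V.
Marginal P(V) (column sums):
  P(V=0) = 1/8 + 3/16 = 5/16
  P(V=1) = 5/16 + 1/16 = 3/8
  P(V=2) = 1/16 + 1/4 = 5/16

H(U|V) = -Σ P(U,V)·log₂ P(U|V), where P(U|V) = P(U,V) / P(V)
  (U=0,V=0): P(U|V) = (1/8)/(5/16) = 2/5;  -(1/8)·log₂(2/5) = 0.1652
  (U=0,V=1): P(U|V) = (5/16)/(3/8) = 5/6;  -(5/16)·log₂(5/6) = 0.0822
  (U=0,V=2): P(U|V) = (1/16)/(5/16) = 1/5;  -(1/16)·log₂(1/5) = 0.1451
  (U=1,V=0): P(U|V) = (3/16)/(5/16) = 3/5;  -(3/16)·log₂(3/5) = 0.1382
  (U=1,V=1): P(U|V) = (1/16)/(3/8) = 1/6;  -(1/16)·log₂(1/6) = 0.1616
  (U=1,V=2): P(U|V) = (1/4)/(5/16) = 4/5;  -(1/4)·log₂(4/5) = 0.0805
H(U|V) = 0.1652 + 0.0822 + 0.1451 + 0.1382 + 0.1616 + 0.0805
  = 0.7728 bits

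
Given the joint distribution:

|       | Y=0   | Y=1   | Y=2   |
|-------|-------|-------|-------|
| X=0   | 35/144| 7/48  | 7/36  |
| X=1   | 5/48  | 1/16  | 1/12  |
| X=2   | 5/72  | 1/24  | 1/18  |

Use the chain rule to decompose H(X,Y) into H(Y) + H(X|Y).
By the chain rule: H(X,Y) = H(Y) + H(X|Y)

Marginal P(Y) (column sums):
  P(Y=0) = 35/144 + 5/48 + 5/72 = 5/12
  P(Y=1) = 7/48 + 1/16 + 1/24 = 1/4
  P(Y=2) = 7/36 + 1/12 + 1/18 = 1/3
H(Y) = -[(5/12)·log₂(5/12) + (1/4)·log₂(1/4) + (1/3)·log₂(1/3)]
  = 0.5263 + 0.5000 + 0.5283
  = 1.5546 bits
H(X|Y) = -Σ P(X,Y)·log₂ P(X|Y), where P(X|Y) = P(X,Y) / P(Y)
  (X=0,Y=0): P(X|Y) = (35/144)/(5/12) = 7/12;  -(35/144)·log₂(7/12) = 0.1890
  (X=0,Y=1): P(X|Y) = (7/48)/(1/4) = 7/12;  -(7/48)·log₂(7/12) = 0.1134
  (X=0,Y=2): P(X|Y) = (7/36)/(1/3) = 7/12;  -(7/36)·log₂(7/12) = 0.1512
  (X=1,Y=0): P(X|Y) = (5/48)/(5/12) = 1/4;  -(5/48)·log₂(1/4) = 0.2083
  (X=1,Y=1): P(X|Y) = (1/16)/(1/4) = 1/4;  -(1/16)·log₂(1/4) = 0.1250
  (X=1,Y=2): P(X|Y) = (1/12)/(1/3) = 1/4;  -(1/12)·log₂(1/4) = 0.1667
  (X=2,Y=0): P(X|Y) = (5/72)/(5/12) = 1/6;  -(5/72)·log₂(1/6) = 0.1795
  (X=2,Y=1): P(X|Y) = (1/24)/(1/4) = 1/6;  -(1/24)·log₂(1/6) = 0.1077
  (X=2,Y=2): P(X|Y) = (1/18)/(1/3) = 1/6;  -(1/18)·log₂(1/6) = 0.1436
H(X|Y) = 0.1890 + 0.1134 + 0.1512 + 0.2083 + 0.1250 + 0.1667 + 0.1795 + 0.1077 + 0.1436
  = 1.3844 bits

H(X,Y) = H(Y) + H(X|Y) = 1.5546 + 1.3844 = 2.9390 bits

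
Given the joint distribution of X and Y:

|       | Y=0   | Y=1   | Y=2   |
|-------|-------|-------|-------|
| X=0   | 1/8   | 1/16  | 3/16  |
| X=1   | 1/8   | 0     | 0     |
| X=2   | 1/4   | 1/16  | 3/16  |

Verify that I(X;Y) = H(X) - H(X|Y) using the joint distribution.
Left side, from I(X;Y) = H(X) + H(Y) - H(X,Y):
Marginal P(X) (row sums):
  P(X=0) = 1/8 + 1/16 + 3/16 = 3/8
  P(X=1) = 1/8 + 0 + 0 = 1/8
  P(X=2) = 1/4 + 1/16 + 3/16 = 1/2
Marginal P(Y) (column sums):
  P(Y=0) = 1/8 + 1/8 + 1/4 = 1/2
  P(Y=1) = 1/16 + 0 + 1/16 = 1/8
  P(Y=2) = 3/16 + 0 + 3/16 = 3/8

H(X) = -[(3/8)·log₂(3/8) + (1/8)·log₂(1/8) + (1/2)·log₂(1/2)]
  = 0.5306 + 0.3750 + 0.5000
  = 1.4056 bits
H(Y) = -[(1/2)·log₂(1/2) + (1/8)·log₂(1/8) + (3/8)·log₂(3/8)]
  = 0.5000 + 0.3750 + 0.5306
  = 1.4056 bits
H(X,Y) = -[(1/8)·log₂(1/8) + (1/16)·log₂(1/16) + (3/16)·log₂(3/16) + (1/8)·log₂(1/8) + (1/4)·log₂(1/4) + (1/16)·log₂(1/16) + (3/16)·log₂(3/16)]
  = 0.3750 + 0.2500 + 0.4528 + 0.3750 + 0.5000 + 0.2500 + 0.4528
  = 2.6556 bits

I(X;Y) = H(X) + H(Y) - H(X,Y)
  = 1.4056 + 1.4056 - 2.6556
  = 0.1556 bits

Right side, with H(X|Y) computed directly from the conditional probabilities:
H(X|Y) = -Σ P(X,Y)·log₂ P(X|Y), where P(X|Y) = P(X,Y) / P(Y)
  (cells with P(X,Y) = 0 contribute 0)
  (X=0,Y=0): P(X|Y) = (1/8)/(1/2) = 1/4;  -(1/8)·log₂(1/4) = 0.2500
  (X=0,Y=1): P(X|Y) = (1/16)/(1/8) = 1/2;  -(1/16)·log₂(1/2) = 0.0625
  (X=0,Y=2): P(X|Y) = (3/16)/(3/8) = 1/2;  -(3/16)·log₂(1/2) = 0.1875
  (X=1,Y=0): P(X|Y) = (1/8)/(1/2) = 1/4;  -(1/8)·log₂(1/4) = 0.2500
  (X=2,Y=0): P(X|Y) = (1/4)/(1/2) = 1/2;  -(1/4)·log₂(1/2) = 0.2500
  (X=2,Y=1): P(X|Y) = (1/16)/(1/8) = 1/2;  -(1/16)·log₂(1/2) = 0.0625
  (X=2,Y=2): P(X|Y) = (3/16)/(3/8) = 1/2;  -(3/16)·log₂(1/2) = 0.1875
H(X|Y) = 0.2500 + 0.0625 + 0.1875 + 0.2500 + 0.2500 + 0.0625 + 0.1875
  = 1.2500 bits
H(X) - H(X|Y) = 1.4056 - 1.2500 = 0.1556 bits

Both sides equal 0.1556 bits, so I(X;Y) = H(X) - H(X|Y) ✓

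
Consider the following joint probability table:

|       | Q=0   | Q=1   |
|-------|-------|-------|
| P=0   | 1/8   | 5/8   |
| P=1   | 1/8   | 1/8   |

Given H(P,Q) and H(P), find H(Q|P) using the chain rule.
From the chain rule: H(P,Q) = H(P) + H(Q|P)
Therefore: H(Q|P) = H(P,Q) - H(P)

H(P,Q) = -[(1/8)·log₂(1/8) + (5/8)·log₂(5/8) + (1/8)·log₂(1/8) + (1/8)·log₂(1/8)]
  = 0.3750 + 0.4238 + 0.3750 + 0.3750
  = 1.5488 bits
Marginal P(P) (row sums):
  P(P=0) = 1/8 + 5/8 = 3/4
  P(P=1) = 1/8 + 1/8 = 1/4
H(P) = -[(3/4)·log₂(3/4) + (1/4)·log₂(1/4)]
  = 0.3113 + 0.5000
  = 0.8113 bits

H(Q|P) = 1.5488 - 0.8113 = 0.7375 bits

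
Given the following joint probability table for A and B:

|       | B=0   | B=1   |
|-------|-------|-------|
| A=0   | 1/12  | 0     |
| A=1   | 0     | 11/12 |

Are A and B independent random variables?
Marginal P(A) (row sums):
  P(A=0) = 1/12 + 0 = 1/12
  P(A=1) = 0 + 11/12 = 11/12
Marginal P(B) (column sums):
  P(B=0) = 1/12 + 0 = 1/12
  P(B=1) = 0 + 11/12 = 11/12

A and B are independent iff P(A=i,B=j) = P(A=i)·P(B=j) for every cell.
  P(A=0)·P(B=0) = 1/12 × 1/12 = 1/144, but P(A=0,B=0) = 1/12 ✗

No, A and B are not independent. Quantitatively, I(A;B) > 0:

H(A) = -[(1/12)·log₂(1/12) + (11/12)·log₂(11/12)]
  = 0.2987 + 0.1151
  = 0.4138 bits
H(B) = -[(1/12)·log₂(1/12) + (11/12)·log₂(11/12)]
  = 0.2987 + 0.1151
  = 0.4138 bits
H(A,B) = -[(1/12)·log₂(1/12) + (11/12)·log₂(11/12)]
  = 0.2987 + 0.1151
  = 0.4138 bits
I(A;B) = H(A) + H(B) - H(A,B) = 0.4138 + 0.4138 - 0.4138 = 0.4138 bits > 0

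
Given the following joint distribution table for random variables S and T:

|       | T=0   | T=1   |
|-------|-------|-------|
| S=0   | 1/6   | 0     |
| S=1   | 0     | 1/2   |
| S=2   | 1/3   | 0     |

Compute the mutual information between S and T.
Marginal P(S) (row sums):
  P(S=0) = 1/6 + 0 = 1/6
  P(S=1) = 0 + 1/2 = 1/2
  P(S=2) = 1/3 + 0 = 1/3
Marginal P(T) (column sums):
  P(T=0) = 1/6 + 0 + 1/3 = 1/2
  P(T=1) = 0 + 1/2 + 0 = 1/2

H(S) = -[(1/6)·log₂(1/6) + (1/2)·log₂(1/2) + (1/3)·log₂(1/3)]
  = 0.4308 + 0.5000 + 0.5283
  = 1.4591 bits
H(T) = -[(1/2)·log₂(1/2) + (1/2)·log₂(1/2)]
  = 0.5000 + 0.5000
  = 1.0000 bits
H(S,T) = -[(1/6)·log₂(1/6) + (1/2)·log₂(1/2) + (1/3)·log₂(1/3)]
  = 0.4308 + 0.5000 + 0.5283
  = 1.4591 bits

I(S;T) = H(S) + H(T) - H(S,T)
  = 1.4591 + 1.0000 - 1.4591
  = 1.0000 bits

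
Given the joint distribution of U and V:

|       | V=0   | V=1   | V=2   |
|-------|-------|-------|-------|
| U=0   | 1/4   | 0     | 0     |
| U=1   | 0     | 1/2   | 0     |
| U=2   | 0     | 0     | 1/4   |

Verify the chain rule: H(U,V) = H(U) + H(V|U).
Left side:
H(U,V) = -[(1/4)·log₂(1/4) + (1/2)·log₂(1/2) + (1/4)·log₂(1/4)]
  = 0.5000 + 0.5000 + 0.5000
  = 1.5000 bits

Right side:
Marginal P(U) (row sums):
  P(U=0) = 1/4 + 0 + 0 = 1/4
  P(U=1) = 0 + 1/2 + 0 = 1/2
  P(U=2) = 0 + 0 + 1/4 = 1/4
H(U) = -[(1/4)·log₂(1/4) + (1/2)·log₂(1/2) + (1/4)·log₂(1/4)]
  = 0.5000 + 0.5000 + 0.5000
  = 1.5000 bits
H(V|U) = -Σ P(U,V)·log₂ P(V|U), where P(V|U) = P(U,V) / P(U)
  (cells with P(U,V) = 0 contribute 0)
  (U=0,V=0): P(V|U) = (1/4)/(1/4) = 1;  -(1/4)·log₂(1) = 0.0000
  (U=1,V=1): P(V|U) = (1/2)/(1/2) = 1;  -(1/2)·log₂(1) = 0.0000
  (U=2,V=2): P(V|U) = (1/4)/(1/4) = 1;  -(1/4)·log₂(1) = 0.0000
H(V|U) = 0.0000 + 0.0000 + 0.0000
  = 0.0000 bits
H(U) + H(V|U) = 1.5000 + 0.0000 = 1.5000 bits

Both sides equal 1.5000 bits, so the chain rule holds ✓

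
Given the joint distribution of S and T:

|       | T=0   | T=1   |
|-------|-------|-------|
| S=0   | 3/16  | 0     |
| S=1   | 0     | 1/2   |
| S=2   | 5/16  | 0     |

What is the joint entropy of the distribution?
H(S,T) = -Σ P(S,T) log₂ P(S,T), summed over the non-zero cells:
H(S,T) = -[(3/16)·log₂(3/16) + (1/2)·log₂(1/2) + (5/16)·log₂(5/16)]
  = 0.4528 + 0.5000 + 0.5244
  = 1.4772 bits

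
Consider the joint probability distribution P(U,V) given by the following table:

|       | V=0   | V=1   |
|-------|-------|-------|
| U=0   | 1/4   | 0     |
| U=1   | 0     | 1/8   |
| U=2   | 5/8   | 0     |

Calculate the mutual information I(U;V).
Marginal P(U) (row sums):
  P(U=0) = 1/4 + 0 = 1/4
  P(U=1) = 0 + 1/8 = 1/8
  P(U=2) = 5/8 + 0 = 5/8
Marginal P(V) (column sums):
  P(V=0) = 1/4 + 0 + 5/8 = 7/8
  P(V=1) = 0 + 1/8 + 0 = 1/8

H(U) = -[(1/4)·log₂(1/4) + (1/8)·log₂(1/8) + (5/8)·log₂(5/8)]
  = 0.5000 + 0.3750 + 0.4238
  = 1.2988 bits
H(V) = -[(7/8)·log₂(7/8) + (1/8)·log₂(1/8)]
  = 0.1686 + 0.3750
  = 0.5436 bits
H(U,V) = -[(1/4)·log₂(1/4) + (1/8)·log₂(1/8) + (5/8)·log₂(5/8)]
  = 0.5000 + 0.3750 + 0.4238
  = 1.2988 bits

I(U;V) = H(U) + H(V) - H(U,V)
  = 1.2988 + 0.5436 - 1.2988
  = 0.5436 bits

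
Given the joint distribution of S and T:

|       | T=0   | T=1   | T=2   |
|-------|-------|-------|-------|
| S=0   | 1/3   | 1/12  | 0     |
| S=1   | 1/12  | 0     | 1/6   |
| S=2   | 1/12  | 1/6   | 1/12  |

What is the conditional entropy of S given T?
Marginal P(T) (column sums):
  P(T=0) = 1/3 + 1/12 + 1/12 = 1/2
  P(T=1) = 1/12 + 0 + 1/6 = 1/4
  P(T=2) = 0 + 1/6 + 1/12 = 1/4

H(S|T) = -Σ P(S,T)·log₂ P(S|T), where P(S|T) = P(S,T) / P(T)
  (cells with P(S,T) = 0 contribute 0)
  (S=0,T=0): P(S|T) = (1/3)/(1/2) = 2/3;  -(1/3)·log₂(2/3) = 0.1950
  (S=0,T=1): P(S|T) = (1/12)/(1/4) = 1/3;  -(1/12)·log₂(1/3) = 0.1321
  (S=1,T=0): P(S|T) = (1/12)/(1/2) = 1/6;  -(1/12)·log₂(1/6) = 0.2154
  (S=1,T=2): P(S|T) = (1/6)/(1/4) = 2/3;  -(1/6)·log₂(2/3) = 0.0975
  (S=2,T=0): P(S|T) = (1/12)/(1/2) = 1/6;  -(1/12)·log₂(1/6) = 0.2154
  (S=2,T=1): P(S|T) = (1/6)/(1/4) = 2/3;  -(1/6)·log₂(2/3) = 0.0975
  (S=2,T=2): P(S|T) = (1/12)/(1/4) = 1/3;  -(1/12)·log₂(1/3) = 0.1321
H(S|T) = 0.1950 + 0.1321 + 0.2154 + 0.0975 + 0.2154 + 0.0975 + 0.1321
  = 1.0850 bits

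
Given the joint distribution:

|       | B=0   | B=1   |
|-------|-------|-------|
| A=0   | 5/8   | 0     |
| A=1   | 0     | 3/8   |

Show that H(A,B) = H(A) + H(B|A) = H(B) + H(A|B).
Marginal P(A) (row sums):
  P(A=0) = 5/8 + 0 = 5/8
  P(A=1) = 0 + 3/8 = 3/8
Marginal P(B) (column sums):
  P(B=0) = 5/8 + 0 = 5/8
  P(B=1) = 0 + 3/8 = 3/8

Decomposition 1: H(A) + H(B|A)
H(A) = -[(5/8)·log₂(5/8) + (3/8)·log₂(3/8)]
  = 0.4238 + 0.5306
  = 0.9544 bits
H(B|A) = -Σ P(A,B)·log₂ P(B|A), where P(B|A) = P(A,B) / P(A)
  (cells with P(A,B) = 0 contribute 0)
  (A=0,B=0): P(B|A) = (5/8)/(5/8) = 1;  -(5/8)·log₂(1) = 0.0000
  (A=1,B=1): P(B|A) = (3/8)/(3/8) = 1;  -(3/8)·log₂(1) = 0.0000
H(B|A) = 0.0000 + 0.0000
  = 0.0000 bits
H(A) + H(B|A) = 0.9544 + 0.0000 = 0.9544 bits

Decomposition 2: H(B) + H(A|B)
H(B) = -[(5/8)·log₂(5/8) + (3/8)·log₂(3/8)]
  = 0.4238 + 0.5306
  = 0.9544 bits
H(A|B) = -Σ P(A,B)·log₂ P(A|B), where P(A|B) = P(A,B) / P(B)
  (cells with P(A,B) = 0 contribute 0)
  (A=0,B=0): P(A|B) = (5/8)/(5/8) = 1;  -(5/8)·log₂(1) = 0.0000
  (A=1,B=1): P(A|B) = (3/8)/(3/8) = 1;  -(3/8)·log₂(1) = 0.0000
H(A|B) = 0.0000 + 0.0000
  = 0.0000 bits
H(B) + H(A|B) = 0.9544 + 0.0000 = 0.9544 bits

Direct computation of the joint entropy:
H(A,B) = -[(5/8)·log₂(5/8) + (3/8)·log₂(3/8)]
  = 0.4238 + 0.5306
  = 0.9544 bits

All three agree: H(A,B) = 0.9544 bits ✓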